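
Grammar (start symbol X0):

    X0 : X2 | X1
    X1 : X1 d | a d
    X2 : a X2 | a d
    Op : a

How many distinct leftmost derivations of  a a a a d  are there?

1

Parse trees for a a a a d:
  [X0 [X2 a [X2 a [X2 a [X2 a d]]]]]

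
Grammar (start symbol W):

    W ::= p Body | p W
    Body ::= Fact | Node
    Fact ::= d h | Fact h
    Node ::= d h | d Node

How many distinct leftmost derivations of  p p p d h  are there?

Parse trees for p p p d h:
  [W p [W p [W p [Body [Fact d h]]]]]
  [W p [W p [W p [Body [Node d h]]]]]

2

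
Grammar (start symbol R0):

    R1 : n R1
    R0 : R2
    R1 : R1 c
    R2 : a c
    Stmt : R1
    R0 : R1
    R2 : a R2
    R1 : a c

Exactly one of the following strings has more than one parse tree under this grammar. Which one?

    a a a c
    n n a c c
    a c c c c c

n n a c c

a a a c: 1 tree
n n a c c: 3 trees
a c c c c c: 1 tree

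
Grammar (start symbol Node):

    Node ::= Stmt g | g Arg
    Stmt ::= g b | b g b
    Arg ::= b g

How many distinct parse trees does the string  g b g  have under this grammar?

2

Parse trees for g b g:
  [Node [Stmt g b] g]
  [Node g [Arg b g]]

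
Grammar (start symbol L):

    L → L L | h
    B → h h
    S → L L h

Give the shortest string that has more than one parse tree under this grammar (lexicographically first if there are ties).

h h h

length 1: no string has ≥2 trees
length 2: no string has ≥2 trees
length 3: h h h has 2 parse trees

Two derivations of h h h:
  L ⇒ L L ⇒ L L L ⇒ h L L ⇒ h h L ⇒ h h h
  L ⇒ L L ⇒ h L ⇒ h L L ⇒ h h L ⇒ h h h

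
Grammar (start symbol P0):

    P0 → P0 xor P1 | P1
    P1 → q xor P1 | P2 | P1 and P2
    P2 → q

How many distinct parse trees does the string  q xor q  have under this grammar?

Parse trees for q xor q:
  [P0 [P0 [P1 [P2 q]]] xor [P1 [P2 q]]]
  [P0 [P1 q xor [P1 [P2 q]]]]

2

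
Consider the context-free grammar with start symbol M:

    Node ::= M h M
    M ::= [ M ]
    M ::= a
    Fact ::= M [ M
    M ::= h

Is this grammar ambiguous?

Unambiguous

Only M is reachable from M; ignoring the rest: L(M) is { openⁿ atom closeⁿ : n ≥ 0 }. The bracket depth fixes n, and the derivation is forced at every step.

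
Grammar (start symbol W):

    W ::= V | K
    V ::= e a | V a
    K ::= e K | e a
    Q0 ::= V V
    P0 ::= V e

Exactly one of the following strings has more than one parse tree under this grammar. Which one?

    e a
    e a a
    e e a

e a

e a: 2 trees
e a a: 1 tree
e e a: 1 tree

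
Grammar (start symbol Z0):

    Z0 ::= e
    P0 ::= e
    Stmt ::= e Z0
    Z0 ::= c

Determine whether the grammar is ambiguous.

Only Z0 is reachable from Z0; ignoring the rest: The reachable rules are right-linear with at most one rule per (nonterminal, next-terminal) pair. Each input token forces the next rule, so parsing is deterministic.

Unambiguous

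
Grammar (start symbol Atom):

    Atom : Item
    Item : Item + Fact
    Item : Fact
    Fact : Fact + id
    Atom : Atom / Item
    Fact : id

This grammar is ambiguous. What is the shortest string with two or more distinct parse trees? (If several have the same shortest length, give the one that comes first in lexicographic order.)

length 1: no string has ≥2 trees
length 3: id + id has 2 parse trees

Two derivations of id + id:
  Atom ⇒ Item ⇒ Item + Fact ⇒ Fact + Fact ⇒ id + Fact ⇒ id + id
  Atom ⇒ Item ⇒ Fact ⇒ Fact + id ⇒ id + id

id + id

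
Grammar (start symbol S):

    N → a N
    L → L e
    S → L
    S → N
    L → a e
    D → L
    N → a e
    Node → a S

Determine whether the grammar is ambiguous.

Witness: a e

Derivation 1: S ⇒ L ⇒ a e
Derivation 2: S ⇒ N ⇒ a e

Two distinct leftmost derivations for the same string.

Ambiguous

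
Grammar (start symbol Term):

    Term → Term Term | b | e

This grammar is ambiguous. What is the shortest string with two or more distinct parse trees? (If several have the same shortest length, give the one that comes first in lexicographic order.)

length 1: no string has ≥2 trees
length 2: no string has ≥2 trees
length 3: b b b has 2 parse trees

Two derivations of b b b:
  Term ⇒ Term Term ⇒ Term Term Term ⇒ b Term Term ⇒ b b Term ⇒ b b b
  Term ⇒ Term Term ⇒ b Term ⇒ b Term Term ⇒ b b Term ⇒ b b b

b b b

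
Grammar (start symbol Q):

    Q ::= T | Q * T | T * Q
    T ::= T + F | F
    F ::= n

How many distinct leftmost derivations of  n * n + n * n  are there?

4

Parse trees for n * n + n * n:
  [Q [Q [Q [T [F n]]] * [T [T [F n]] + [F n]]] * [T [F n]]]
  [Q [Q [T [F n]] * [Q [T [T [F n]] + [F n]]]] * [T [F n]]]
  [Q [T [F n]] * [Q [Q [T [T [F n]] + [F n]]] * [T [F n]]]]
  [Q [T [F n]] * [Q [T [T [F n]] + [F n]] * [Q [T [F n]]]]]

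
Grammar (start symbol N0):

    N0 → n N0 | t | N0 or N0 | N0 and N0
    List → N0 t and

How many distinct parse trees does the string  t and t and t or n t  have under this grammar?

5

Parse trees for t and t and t or n t:
  [N0 [N0 [N0 t] and [N0 [N0 t] and [N0 t]]] or [N0 n [N0 t]]]
  [N0 [N0 [N0 [N0 t] and [N0 t]] and [N0 t]] or [N0 n [N0 t]]]
  [N0 [N0 t] and [N0 [N0 [N0 t] and [N0 t]] or [N0 n [N0 t]]]]
  [N0 [N0 t] and [N0 [N0 t] and [N0 [N0 t] or [N0 n [N0 t]]]]]
  [N0 [N0 [N0 t] and [N0 t]] and [N0 [N0 t] or [N0 n [N0 t]]]]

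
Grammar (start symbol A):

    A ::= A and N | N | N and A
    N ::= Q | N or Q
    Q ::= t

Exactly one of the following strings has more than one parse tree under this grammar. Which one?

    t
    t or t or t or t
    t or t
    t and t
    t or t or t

t: 1 tree
t or t or t or t: 1 tree
t or t: 1 tree
t and t: 2 trees
t or t or t: 1 tree

t and t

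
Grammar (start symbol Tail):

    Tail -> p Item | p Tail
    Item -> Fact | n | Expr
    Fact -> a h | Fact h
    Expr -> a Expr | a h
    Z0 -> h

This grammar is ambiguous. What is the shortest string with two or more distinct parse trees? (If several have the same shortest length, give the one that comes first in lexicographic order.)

length 2: no string has ≥2 trees
length 3: p a h has 2 parse trees

Two derivations of p a h:
  Tail ⇒ p Item ⇒ p Fact ⇒ p a h
  Tail ⇒ p Item ⇒ p Expr ⇒ p a h

p a h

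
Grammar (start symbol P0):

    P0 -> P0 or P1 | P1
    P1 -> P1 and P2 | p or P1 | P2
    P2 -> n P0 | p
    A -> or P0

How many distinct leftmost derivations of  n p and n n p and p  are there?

Parse trees for n p and n n p and p:
  [P0 [P1 [P1 [P2 n [P0 [P1 [P2 p]]]]] and [P2 n [P0 [P1 [P1 [P2 n [P0 [P1 [P2 p]]]]] and [P2 p]]]]]]
  [P0 [P1 [P1 [P2 n [P0 [P1 [P2 p]]]]] and [P2 n [P0 [P1 [P2 n [P0 [P1 [P1 [P2 p]] and [P2 p]]]]]]]]]
  [P0 [P1 [P1 [P1 [P2 n [P0 [P1 [P2 p]]]]] and [P2 n [P0 [P1 [P2 n [P0 [P1 [P2 p]]]]]]]] and [P2 p]]]
  [P0 [P1 [P1 [P2 n [P0 [P1 [P1 [P2 p]] and [P2 n [P0 [P1 [P2 n [P0 [P1 [P2 p]]]]]]]]]]] and [P2 p]]]
  [P0 [P1 [P2 n [P0 [P1 [P1 [P2 p]] and [P2 n [P0 [P1 [P1 [P2 n [P0 [P1 [P2 p]]]]] and [P2 p]]]]]]]]]
  [P0 [P1 [P2 n [P0 [P1 [P1 [P2 p]] and [P2 n [P0 [P1 [P2 n [P0 [P1 [P1 [P2 p]] and [P2 p]]]]]]]]]]]]
  [P0 [P1 [P2 n [P0 [P1 [P1 [P1 [P2 p]] and [P2 n [P0 [P1 [P2 n [P0 [P1 [P2 p]]]]]]]] and [P2 p]]]]]]

7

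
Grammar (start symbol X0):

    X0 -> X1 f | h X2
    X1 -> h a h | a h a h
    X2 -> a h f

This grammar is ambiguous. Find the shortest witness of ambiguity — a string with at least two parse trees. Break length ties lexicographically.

length 4: h a h f has 2 parse trees

Two derivations of h a h f:
  X0 ⇒ X1 f ⇒ h a h f
  X0 ⇒ h X2 ⇒ h a h f

h a h f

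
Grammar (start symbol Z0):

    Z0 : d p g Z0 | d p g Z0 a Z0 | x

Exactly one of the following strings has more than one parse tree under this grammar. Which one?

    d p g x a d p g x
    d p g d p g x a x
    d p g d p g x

d p g d p g x a x

d p g x a d p g x: 1 tree
d p g d p g x a x: 2 trees
d p g d p g x: 1 tree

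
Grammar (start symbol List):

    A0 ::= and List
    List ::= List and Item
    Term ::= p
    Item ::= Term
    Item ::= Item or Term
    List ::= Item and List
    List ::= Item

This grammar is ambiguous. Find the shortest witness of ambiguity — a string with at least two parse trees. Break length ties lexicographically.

length 1: no string has ≥2 trees
length 3: p and p has 2 parse trees

Two derivations of p and p:
  List ⇒ List and Item ⇒ Item and Item ⇒ Term and Item ⇒ p and Item ⇒ p and Term ⇒ p and p
  List ⇒ Item and List ⇒ Term and List ⇒ p and List ⇒ p and Item ⇒ p and Term ⇒ p and p

p and p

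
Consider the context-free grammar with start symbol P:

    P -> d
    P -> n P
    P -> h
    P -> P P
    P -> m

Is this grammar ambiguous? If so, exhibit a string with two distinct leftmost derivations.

Witness: d d d

Derivation 1: P ⇒ P P ⇒ d P ⇒ d P P ⇒ d d P ⇒ d d d
Derivation 2: P ⇒ P P ⇒ P P P ⇒ d P P ⇒ d d P ⇒ d d d

Two distinct leftmost derivations for the same string.

Ambiguous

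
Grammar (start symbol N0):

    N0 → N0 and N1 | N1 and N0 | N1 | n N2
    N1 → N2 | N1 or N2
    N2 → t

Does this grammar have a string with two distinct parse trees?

Ambiguous

Witness: t and t

Derivation 1: N0 ⇒ N0 and N1 ⇒ N1 and N1 ⇒ N2 and N1 ⇒ t and N1 ⇒ t and N2 ⇒ t and t
Derivation 2: N0 ⇒ N1 and N0 ⇒ N2 and N0 ⇒ t and N0 ⇒ t and N1 ⇒ t and N2 ⇒ t and t

Two distinct leftmost derivations for the same string.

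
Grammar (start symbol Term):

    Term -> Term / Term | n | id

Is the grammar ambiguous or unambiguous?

Ambiguous

Witness: id / id / id

Derivation 1: Term ⇒ Term / Term ⇒ Term / Term / Term ⇒ id / Term / Term ⇒ id / id / Term ⇒ id / id / id
Derivation 2: Term ⇒ Term / Term ⇒ id / Term ⇒ id / Term / Term ⇒ id / id / Term ⇒ id / id / id

Two distinct leftmost derivations for the same string.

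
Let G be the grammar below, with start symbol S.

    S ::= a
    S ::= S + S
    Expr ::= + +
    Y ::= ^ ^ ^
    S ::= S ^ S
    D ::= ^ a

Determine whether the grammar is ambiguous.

Witness: a + a + a

Derivation 1: S ⇒ S + S ⇒ a + S ⇒ a + S + S ⇒ a + a + S ⇒ a + a + a
Derivation 2: S ⇒ S + S ⇒ S + S + S ⇒ a + S + S ⇒ a + a + S ⇒ a + a + a

Two distinct leftmost derivations for the same string.

Ambiguous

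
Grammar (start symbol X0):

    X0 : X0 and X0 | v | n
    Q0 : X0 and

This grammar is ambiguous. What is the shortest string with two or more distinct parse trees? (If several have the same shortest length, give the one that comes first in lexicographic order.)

n and n and n

length 1: no string has ≥2 trees
length 3: no string has ≥2 trees
length 5: n and n and n has 2 parse trees

Two derivations of n and n and n:
  X0 ⇒ X0 and X0 ⇒ X0 and X0 and X0 ⇒ n and X0 and X0 ⇒ n and n and X0 ⇒ n and n and n
  X0 ⇒ X0 and X0 ⇒ n and X0 ⇒ n and X0 and X0 ⇒ n and n and X0 ⇒ n and n and n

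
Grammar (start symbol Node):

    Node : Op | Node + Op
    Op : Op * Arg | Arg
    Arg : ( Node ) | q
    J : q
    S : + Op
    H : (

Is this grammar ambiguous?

Unambiguous

Only Node, Op, Arg are reachable from Node; ignoring the rest: The grammar is stratified — Node handles '+' (left-recursive), Op handles '*', Arg atoms. Each operator has a fixed associativity and precedence level, so every string has one parse.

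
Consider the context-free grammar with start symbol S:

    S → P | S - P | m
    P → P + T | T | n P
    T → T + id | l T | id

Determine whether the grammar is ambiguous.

Ambiguous

Witness: id + id

Derivation 1: S ⇒ P ⇒ P + T ⇒ T + T ⇒ id + T ⇒ id + id
Derivation 2: S ⇒ P ⇒ T ⇒ T + id ⇒ id + id

Two distinct leftmost derivations for the same string.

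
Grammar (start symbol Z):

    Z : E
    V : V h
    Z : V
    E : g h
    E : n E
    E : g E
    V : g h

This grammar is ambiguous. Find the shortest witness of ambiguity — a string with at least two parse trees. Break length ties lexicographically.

g h

length 2: g h has 2 parse trees

Two derivations of g h:
  Z ⇒ E ⇒ g h
  Z ⇒ V ⇒ g h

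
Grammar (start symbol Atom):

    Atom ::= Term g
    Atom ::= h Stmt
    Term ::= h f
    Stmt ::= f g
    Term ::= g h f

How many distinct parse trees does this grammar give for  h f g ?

2

Parse trees for h f g:
  [Atom [Term h f] g]
  [Atom h [Stmt f g]]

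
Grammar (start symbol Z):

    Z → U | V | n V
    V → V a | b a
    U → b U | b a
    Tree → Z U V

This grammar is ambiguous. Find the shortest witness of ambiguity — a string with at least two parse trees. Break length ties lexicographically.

b a

length 2: b a has 2 parse trees

Two derivations of b a:
  Z ⇒ U ⇒ b a
  Z ⇒ V ⇒ b a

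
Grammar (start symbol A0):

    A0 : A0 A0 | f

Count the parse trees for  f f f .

Parse trees for f f f:
  [A0 [A0 f] [A0 [A0 f] [A0 f]]]
  [A0 [A0 [A0 f] [A0 f]] [A0 f]]

2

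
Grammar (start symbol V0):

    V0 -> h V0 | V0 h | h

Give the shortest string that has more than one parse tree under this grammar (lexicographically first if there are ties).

length 1: no string has ≥2 trees
length 2: h h has 2 parse trees

Two derivations of h h:
  V0 ⇒ h V0 ⇒ h h
  V0 ⇒ V0 h ⇒ h h

h h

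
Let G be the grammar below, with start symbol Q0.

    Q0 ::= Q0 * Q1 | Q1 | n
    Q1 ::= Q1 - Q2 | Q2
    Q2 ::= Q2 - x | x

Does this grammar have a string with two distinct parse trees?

Ambiguous

Witness: x - x

Derivation 1: Q0 ⇒ Q1 ⇒ Q1 - Q2 ⇒ Q2 - Q2 ⇒ x - Q2 ⇒ x - x
Derivation 2: Q0 ⇒ Q1 ⇒ Q2 ⇒ Q2 - x ⇒ x - x

Two distinct leftmost derivations for the same string.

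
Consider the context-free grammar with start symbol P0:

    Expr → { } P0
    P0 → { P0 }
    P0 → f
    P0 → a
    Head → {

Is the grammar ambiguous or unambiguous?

Unambiguous

(Head, Expr are unreachable from P0, so their rules don't affect L(P0).) Each string is a nest of matched brackets around a single atom. An opening bracket forces the recursive rule; an atom forces the base rule.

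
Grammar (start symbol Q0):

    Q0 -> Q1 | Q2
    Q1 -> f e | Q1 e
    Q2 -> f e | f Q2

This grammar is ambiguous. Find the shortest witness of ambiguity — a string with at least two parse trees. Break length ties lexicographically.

f e

length 2: f e has 2 parse trees

Two derivations of f e:
  Q0 ⇒ Q1 ⇒ f e
  Q0 ⇒ Q2 ⇒ f e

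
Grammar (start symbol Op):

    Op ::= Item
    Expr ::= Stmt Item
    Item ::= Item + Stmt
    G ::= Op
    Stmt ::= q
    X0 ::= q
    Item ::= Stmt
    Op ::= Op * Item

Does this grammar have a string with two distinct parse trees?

(X0, G, Expr are unreachable from Op, so their rules don't affect L(Op).) The grammar is stratified — Op handles '*' (left-recursive), Item handles '+', Stmt atoms. Each operator has a fixed associativity and precedence level, so every string has one parse.

Unambiguous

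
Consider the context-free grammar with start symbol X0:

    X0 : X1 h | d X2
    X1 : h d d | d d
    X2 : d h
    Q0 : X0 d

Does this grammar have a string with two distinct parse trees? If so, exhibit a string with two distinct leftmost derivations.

Witness: d d h

Derivation 1: X0 ⇒ X1 h ⇒ d d h
Derivation 2: X0 ⇒ d X2 ⇒ d d h

Two distinct leftmost derivations for the same string.

Ambiguous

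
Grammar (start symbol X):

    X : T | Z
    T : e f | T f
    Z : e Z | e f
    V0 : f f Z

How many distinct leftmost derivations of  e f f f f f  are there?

1

Parse trees for e f f f f f:
  [X [T [T [T [T [T e f] f] f] f] f]]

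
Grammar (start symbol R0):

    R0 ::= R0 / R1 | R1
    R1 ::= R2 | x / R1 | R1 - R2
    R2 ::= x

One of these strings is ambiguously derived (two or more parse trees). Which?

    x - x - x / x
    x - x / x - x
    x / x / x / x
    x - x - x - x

x - x - x / x: 1 tree
x - x / x - x: 1 tree
x / x / x / x: 8 trees
x - x - x - x: 1 tree

x / x / x / x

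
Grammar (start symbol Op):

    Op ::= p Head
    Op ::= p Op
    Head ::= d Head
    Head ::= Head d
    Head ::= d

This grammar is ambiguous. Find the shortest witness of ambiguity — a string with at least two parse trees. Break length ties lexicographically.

length 2: no string has ≥2 trees
length 3: p d d has 2 parse trees

Two derivations of p d d:
  Op ⇒ p Head ⇒ p d Head ⇒ p d d
  Op ⇒ p Head ⇒ p Head d ⇒ p d d

p d d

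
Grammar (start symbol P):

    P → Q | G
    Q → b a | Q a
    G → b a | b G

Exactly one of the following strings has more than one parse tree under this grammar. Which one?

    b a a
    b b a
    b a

b a a: 1 tree
b b a: 1 tree
b a: 2 trees

b a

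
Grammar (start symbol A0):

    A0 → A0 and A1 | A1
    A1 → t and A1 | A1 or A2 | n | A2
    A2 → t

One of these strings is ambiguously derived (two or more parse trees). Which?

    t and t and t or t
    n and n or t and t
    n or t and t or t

t and t and t or t: 7 trees
n and n or t and t: 1 tree
n or t and t or t: 1 tree

t and t and t or t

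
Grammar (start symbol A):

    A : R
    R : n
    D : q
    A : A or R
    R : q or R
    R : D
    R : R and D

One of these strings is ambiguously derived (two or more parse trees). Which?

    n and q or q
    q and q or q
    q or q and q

q or q and q

n and q or q: 1 tree
q and q or q: 1 tree
q or q and q: 3 trees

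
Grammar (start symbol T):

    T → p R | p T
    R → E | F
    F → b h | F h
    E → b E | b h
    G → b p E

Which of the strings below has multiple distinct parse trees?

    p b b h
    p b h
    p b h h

p b b h: 1 tree
p b h: 2 trees
p b h h: 1 tree

p b h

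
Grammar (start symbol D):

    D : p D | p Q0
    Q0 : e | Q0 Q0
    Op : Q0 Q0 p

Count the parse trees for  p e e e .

2

Parse trees for p e e e:
  [D p [Q0 [Q0 e] [Q0 [Q0 e] [Q0 e]]]]
  [D p [Q0 [Q0 [Q0 e] [Q0 e]] [Q0 e]]]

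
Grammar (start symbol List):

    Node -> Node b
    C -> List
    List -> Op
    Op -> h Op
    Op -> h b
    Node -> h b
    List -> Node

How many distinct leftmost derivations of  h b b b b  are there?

Parse trees for h b b b b:
  [List [Node [Node [Node [Node h b] b] b] b]]

1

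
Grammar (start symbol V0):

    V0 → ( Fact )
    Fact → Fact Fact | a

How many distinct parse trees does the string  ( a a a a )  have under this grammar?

Parse trees for ( a a a a ):
  [V0 ( [Fact [Fact a] [Fact [Fact a] [Fact [Fact a] [Fact a]]]] )]
  [V0 ( [Fact [Fact a] [Fact [Fact [Fact a] [Fact a]] [Fact a]]] )]
  [V0 ( [Fact [Fact [Fact a] [Fact a]] [Fact [Fact a] [Fact a]]] )]
  [V0 ( [Fact [Fact [Fact a] [Fact [Fact a] [Fact a]]] [Fact a]] )]
  [V0 ( [Fact [Fact [Fact [Fact a] [Fact a]] [Fact a]] [Fact a]] )]

5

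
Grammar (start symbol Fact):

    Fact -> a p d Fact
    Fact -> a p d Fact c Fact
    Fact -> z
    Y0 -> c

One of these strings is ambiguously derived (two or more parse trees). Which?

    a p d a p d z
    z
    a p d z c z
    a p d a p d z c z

a p d a p d z c z

a p d a p d z: 1 tree
z: 1 tree
a p d z c z: 1 tree
a p d a p d z c z: 2 trees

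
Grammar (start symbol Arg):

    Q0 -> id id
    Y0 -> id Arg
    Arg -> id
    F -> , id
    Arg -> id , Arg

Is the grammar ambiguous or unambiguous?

Only Arg is reachable from Arg; ignoring the rest: The reachable grammar is A → atom sep A | atom. Each atom is followed by either the separator (recurse) or end-of-string (stop) — no choice point.

Unambiguous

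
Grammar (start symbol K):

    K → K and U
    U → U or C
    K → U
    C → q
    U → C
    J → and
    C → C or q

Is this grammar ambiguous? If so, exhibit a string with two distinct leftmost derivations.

Ambiguous

Witness: q or q

Derivation 1: K ⇒ U ⇒ U or C ⇒ C or C ⇒ q or C ⇒ q or q
Derivation 2: K ⇒ U ⇒ C ⇒ C or q ⇒ q or q

Two distinct leftmost derivations for the same string.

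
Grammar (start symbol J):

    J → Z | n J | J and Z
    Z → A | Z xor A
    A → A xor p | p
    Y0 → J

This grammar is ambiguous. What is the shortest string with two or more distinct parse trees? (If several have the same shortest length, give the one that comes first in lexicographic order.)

p xor p

length 1: no string has ≥2 trees
length 2: no string has ≥2 trees
length 3: p xor p has 2 parse trees

Two derivations of p xor p:
  J ⇒ Z ⇒ A ⇒ A xor p ⇒ p xor p
  J ⇒ Z ⇒ Z xor A ⇒ A xor A ⇒ p xor A ⇒ p xor p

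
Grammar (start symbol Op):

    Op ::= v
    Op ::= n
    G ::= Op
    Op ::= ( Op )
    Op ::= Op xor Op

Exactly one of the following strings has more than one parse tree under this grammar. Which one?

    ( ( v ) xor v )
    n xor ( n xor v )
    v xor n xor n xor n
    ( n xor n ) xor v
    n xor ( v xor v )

( ( v ) xor v ): 1 tree
n xor ( n xor v ): 1 tree
v xor n xor n xor n: 5 trees
( n xor n ) xor v: 1 tree
n xor ( v xor v ): 1 tree

v xor n xor n xor n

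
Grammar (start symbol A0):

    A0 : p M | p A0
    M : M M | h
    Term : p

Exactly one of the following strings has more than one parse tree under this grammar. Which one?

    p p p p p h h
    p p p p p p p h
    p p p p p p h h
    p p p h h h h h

p p p p p h h: 1 tree
p p p p p p p h: 1 tree
p p p p p p h h: 1 tree
p p p h h h h h: 14 trees

p p p h h h h h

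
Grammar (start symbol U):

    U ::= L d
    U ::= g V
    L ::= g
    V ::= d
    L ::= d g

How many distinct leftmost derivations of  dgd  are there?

1

Parse trees for dgd:
  [U [L d g] d]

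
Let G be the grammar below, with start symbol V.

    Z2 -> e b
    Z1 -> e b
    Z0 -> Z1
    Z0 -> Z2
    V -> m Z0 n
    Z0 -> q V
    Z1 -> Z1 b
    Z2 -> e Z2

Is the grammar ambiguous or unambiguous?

Ambiguous

Witness: m e b n

Derivation 1: V ⇒ m Z0 n ⇒ m Z1 n ⇒ m e b n
Derivation 2: V ⇒ m Z0 n ⇒ m Z2 n ⇒ m e b n

Two distinct leftmost derivations for the same string.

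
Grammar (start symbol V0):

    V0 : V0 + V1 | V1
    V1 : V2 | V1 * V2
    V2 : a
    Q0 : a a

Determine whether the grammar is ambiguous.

Only V0, V1, V2 are reachable from V0; ignoring the rest: V0 → V0 + V1 | V1  ;  V1 → V1 * V2 | V2  — a left-associative chain with V2 at the bottom. Each string factors uniquely by precedence.

Unambiguous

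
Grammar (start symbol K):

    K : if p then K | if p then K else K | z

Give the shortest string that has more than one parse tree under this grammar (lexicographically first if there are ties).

length 1: no string has ≥2 trees
length 4: no string has ≥2 trees
length 6: no string has ≥2 trees
length 7: no string has ≥2 trees
length 9: if p then if p then z else z has 2 parse trees

Two derivations of if p then if p then z else z:
  K ⇒ if p then K ⇒ if p then if p then K else K ⇒ if p then if p then z else K ⇒ if p then if p then z else z
  K ⇒ if p then K else K ⇒ if p then if p then K else K ⇒ if p then if p then z else K ⇒ if p then if p then z else z

if p then if p then z else z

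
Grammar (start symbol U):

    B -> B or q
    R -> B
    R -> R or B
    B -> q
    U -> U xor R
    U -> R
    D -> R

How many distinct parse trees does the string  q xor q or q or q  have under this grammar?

Parse trees for q xor q or q or q:
  [U [U [R [B q]]] xor [R [B [B [B q] or q] or q]]]
  [U [U [R [B q]]] xor [R [R [B q]] or [B [B q] or q]]]
  [U [U [R [B q]]] xor [R [R [B [B q] or q]] or [B q]]]
  [U [U [R [B q]]] xor [R [R [R [B q]] or [B q]] or [B q]]]

4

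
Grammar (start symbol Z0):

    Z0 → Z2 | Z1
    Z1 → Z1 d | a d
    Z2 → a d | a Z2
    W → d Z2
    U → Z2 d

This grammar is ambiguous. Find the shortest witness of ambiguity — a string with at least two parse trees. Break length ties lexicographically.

a d

length 2: a d has 2 parse trees

Two derivations of a d:
  Z0 ⇒ Z2 ⇒ a d
  Z0 ⇒ Z1 ⇒ a d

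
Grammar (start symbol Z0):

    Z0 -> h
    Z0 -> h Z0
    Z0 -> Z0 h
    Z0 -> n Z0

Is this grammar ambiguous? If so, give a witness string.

Ambiguous

Witness: h h

Derivation 1: Z0 ⇒ h Z0 ⇒ h h
Derivation 2: Z0 ⇒ Z0 h ⇒ h h

Two distinct leftmost derivations for the same string.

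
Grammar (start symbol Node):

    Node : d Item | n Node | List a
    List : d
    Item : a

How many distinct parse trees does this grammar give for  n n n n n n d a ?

2

Parse trees for n n n n n n d a:
  [Node n [Node n [Node n [Node n [Node n [Node n [Node d [Item a]]]]]]]]
  [Node n [Node n [Node n [Node n [Node n [Node n [Node [List d] a]]]]]]]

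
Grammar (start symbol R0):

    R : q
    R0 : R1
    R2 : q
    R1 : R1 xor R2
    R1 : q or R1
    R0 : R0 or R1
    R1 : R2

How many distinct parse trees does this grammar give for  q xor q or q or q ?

2

Parse trees for q xor q or q or q:
  [R0 [R0 [R1 [R1 [R2 q]] xor [R2 q]]] or [R1 q or [R1 [R2 q]]]]
  [R0 [R0 [R0 [R1 [R1 [R2 q]] xor [R2 q]]] or [R1 [R2 q]]] or [R1 [R2 q]]]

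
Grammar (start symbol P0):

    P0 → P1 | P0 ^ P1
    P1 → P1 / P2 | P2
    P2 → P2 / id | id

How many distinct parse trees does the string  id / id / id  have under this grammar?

4

Parse trees for id / id / id:
  [P0 [P1 [P1 [P2 id]] / [P2 [P2 id] / id]]]
  [P0 [P1 [P1 [P1 [P2 id]] / [P2 id]] / [P2 id]]]
  [P0 [P1 [P1 [P2 [P2 id] / id]] / [P2 id]]]
  [P0 [P1 [P2 [P2 [P2 id] / id] / id]]]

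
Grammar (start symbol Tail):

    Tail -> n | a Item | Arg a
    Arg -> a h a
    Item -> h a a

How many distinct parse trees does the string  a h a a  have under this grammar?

2

Parse trees for a h a a:
  [Tail a [Item h a a]]
  [Tail [Arg a h a] a]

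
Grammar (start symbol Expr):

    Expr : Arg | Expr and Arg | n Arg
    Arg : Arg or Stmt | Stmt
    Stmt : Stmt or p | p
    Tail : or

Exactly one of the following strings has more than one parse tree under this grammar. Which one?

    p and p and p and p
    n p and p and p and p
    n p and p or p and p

p and p and p and p: 1 tree
n p and p and p and p: 1 tree
n p and p or p and p: 2 trees

n p and p or p and p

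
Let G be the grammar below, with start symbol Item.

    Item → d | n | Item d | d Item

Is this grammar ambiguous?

Witness: d d

Derivation 1: Item ⇒ Item d ⇒ d d
Derivation 2: Item ⇒ d Item ⇒ d d

Two distinct leftmost derivations for the same string.

Ambiguous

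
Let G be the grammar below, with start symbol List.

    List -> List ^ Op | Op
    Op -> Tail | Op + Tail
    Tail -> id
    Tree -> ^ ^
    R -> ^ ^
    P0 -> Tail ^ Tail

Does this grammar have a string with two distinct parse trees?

(Tree, R, P0 are unreachable from List, so their rules don't affect L(List).) List → List ^ Op | Op  ;  Op → Op + Tail | Tail  — a left-associative chain with Tail at the bottom. Each string factors uniquely by precedence.

Unambiguous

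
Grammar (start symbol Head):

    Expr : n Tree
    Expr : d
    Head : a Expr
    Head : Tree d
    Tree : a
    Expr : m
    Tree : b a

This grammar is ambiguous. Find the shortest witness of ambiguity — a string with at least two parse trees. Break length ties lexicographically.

length 2: a d has 2 parse trees

Two derivations of a d:
  Head ⇒ a Expr ⇒ a d
  Head ⇒ Tree d ⇒ a d

a d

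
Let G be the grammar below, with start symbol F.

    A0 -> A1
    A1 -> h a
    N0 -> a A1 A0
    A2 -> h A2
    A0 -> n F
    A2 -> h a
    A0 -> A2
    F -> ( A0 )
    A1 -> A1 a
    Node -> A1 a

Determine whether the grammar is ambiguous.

Witness: ( h a )

Derivation 1: F ⇒ ( A0 ) ⇒ ( A1 ) ⇒ ( h a )
Derivation 2: F ⇒ ( A0 ) ⇒ ( A2 ) ⇒ ( h a )

Two distinct leftmost derivations for the same string.

Ambiguous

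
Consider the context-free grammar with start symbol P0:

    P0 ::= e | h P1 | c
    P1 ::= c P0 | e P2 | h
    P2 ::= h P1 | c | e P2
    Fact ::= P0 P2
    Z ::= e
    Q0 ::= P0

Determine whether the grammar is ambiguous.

Only P0, P1, P2 are reachable from P0; ignoring the rest: Each reachable nonterminal has at most one production per leading terminal, and all productions are right-linear; the derivation is determined token-by-token.

Unambiguous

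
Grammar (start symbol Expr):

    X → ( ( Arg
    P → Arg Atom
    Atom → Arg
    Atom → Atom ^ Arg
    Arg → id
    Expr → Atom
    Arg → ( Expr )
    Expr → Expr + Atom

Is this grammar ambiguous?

Unambiguous

(X, P are unreachable from Expr, so their rules don't affect L(Expr).) Expr → Expr + Atom | Atom  ;  Atom → Atom ^ Arg | Arg  — a left-associative chain with Arg at the bottom. Each string factors uniquely by precedence.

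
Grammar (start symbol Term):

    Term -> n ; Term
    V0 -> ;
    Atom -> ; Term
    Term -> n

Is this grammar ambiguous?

Unambiguous

(V0, Atom are unreachable from Term, so their rules don't affect L(Term).) Right-recursive list with a separator: after each atom, whether the separator follows determines the rule. One parse per string.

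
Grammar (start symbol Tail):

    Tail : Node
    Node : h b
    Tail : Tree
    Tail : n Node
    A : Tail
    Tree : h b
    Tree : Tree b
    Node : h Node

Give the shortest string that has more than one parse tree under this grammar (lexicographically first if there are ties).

length 2: h b has 2 parse trees

Two derivations of h b:
  Tail ⇒ Node ⇒ h b
  Tail ⇒ Tree ⇒ h b

h b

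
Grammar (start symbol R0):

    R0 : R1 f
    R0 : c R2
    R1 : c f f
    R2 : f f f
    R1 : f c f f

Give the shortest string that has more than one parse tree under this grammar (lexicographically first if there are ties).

c f f f

length 4: c f f f has 2 parse trees

Two derivations of c f f f:
  R0 ⇒ R1 f ⇒ c f f f
  R0 ⇒ c R2 ⇒ c f f f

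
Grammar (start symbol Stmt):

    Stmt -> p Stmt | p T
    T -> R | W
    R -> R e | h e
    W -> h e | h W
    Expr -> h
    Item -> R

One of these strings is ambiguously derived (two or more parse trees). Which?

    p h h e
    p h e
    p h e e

p h h e: 1 tree
p h e: 2 trees
p h e e: 1 tree

p h e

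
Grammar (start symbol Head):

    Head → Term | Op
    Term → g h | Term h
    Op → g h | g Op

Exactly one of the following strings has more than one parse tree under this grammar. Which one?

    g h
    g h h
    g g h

g h

g h: 2 trees
g h h: 1 tree
g g h: 1 tree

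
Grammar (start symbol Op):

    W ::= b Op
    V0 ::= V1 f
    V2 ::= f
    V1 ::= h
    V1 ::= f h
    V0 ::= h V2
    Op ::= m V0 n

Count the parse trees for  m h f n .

2

Parse trees for m h f n:
  [Op m [V0 [V1 h] f] n]
  [Op m [V0 h [V2 f]] n]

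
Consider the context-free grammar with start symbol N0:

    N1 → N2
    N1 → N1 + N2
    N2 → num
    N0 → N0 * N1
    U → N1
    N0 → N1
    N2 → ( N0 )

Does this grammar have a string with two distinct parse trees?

Unambiguous

(U is unreachable from N0, so its rules don't affect L(N0).) This is a standard precedence ladder (N0 over N1 over N2), with each level left-recursive on its own operator ('*' at N0, '+' at N1). That structure is LR(1), hence unambiguous.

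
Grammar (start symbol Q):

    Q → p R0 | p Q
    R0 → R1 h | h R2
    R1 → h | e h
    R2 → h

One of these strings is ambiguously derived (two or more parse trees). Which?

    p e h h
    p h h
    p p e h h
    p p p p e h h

p e h h: 1 tree
p h h: 2 trees
p p e h h: 1 tree
p p p p e h h: 1 tree

p h h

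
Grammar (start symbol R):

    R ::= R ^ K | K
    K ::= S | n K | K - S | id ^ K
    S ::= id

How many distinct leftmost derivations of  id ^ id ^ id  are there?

Parse trees for id ^ id ^ id:
  [R [R [K [S id]]] ^ [K id ^ [K [S id]]]]
  [R [R [R [K [S id]]] ^ [K [S id]]] ^ [K [S id]]]
  [R [R [K id ^ [K [S id]]]] ^ [K [S id]]]
  [R [K id ^ [K id ^ [K [S id]]]]]

4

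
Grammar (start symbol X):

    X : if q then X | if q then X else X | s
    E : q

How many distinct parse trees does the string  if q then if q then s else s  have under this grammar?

2

Parse trees for if q then if q then s else s:
  [X if q then [X if q then [X s] else [X s]]]
  [X if q then [X if q then [X s]] else [X s]]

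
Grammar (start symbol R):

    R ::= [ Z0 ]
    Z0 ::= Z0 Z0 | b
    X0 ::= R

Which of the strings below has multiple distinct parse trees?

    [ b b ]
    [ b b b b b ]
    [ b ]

[ b b b b b ]

[ b b ]: 1 tree
[ b b b b b ]: 14 trees
[ b ]: 1 tree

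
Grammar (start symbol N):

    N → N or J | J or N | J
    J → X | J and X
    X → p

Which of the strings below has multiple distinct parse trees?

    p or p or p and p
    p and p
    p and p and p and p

p or p or p and p

p or p or p and p: 4 trees
p and p: 1 tree
p and p and p and p: 1 tree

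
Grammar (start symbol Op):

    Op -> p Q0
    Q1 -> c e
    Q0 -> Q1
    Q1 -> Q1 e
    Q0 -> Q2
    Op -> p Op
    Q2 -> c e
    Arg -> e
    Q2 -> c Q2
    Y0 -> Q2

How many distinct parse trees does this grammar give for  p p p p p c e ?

2

Parse trees for p p p p p c e:
  [Op p [Op p [Op p [Op p [Op p [Q0 [Q1 c e]]]]]]]
  [Op p [Op p [Op p [Op p [Op p [Q0 [Q2 c e]]]]]]]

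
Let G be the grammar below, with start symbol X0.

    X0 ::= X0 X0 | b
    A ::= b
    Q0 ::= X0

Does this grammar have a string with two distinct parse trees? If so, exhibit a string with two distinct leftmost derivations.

Ambiguous

Witness: b b b

Derivation 1: X0 ⇒ X0 X0 ⇒ X0 X0 X0 ⇒ b X0 X0 ⇒ b b X0 ⇒ b b b
Derivation 2: X0 ⇒ X0 X0 ⇒ b X0 ⇒ b X0 X0 ⇒ b b X0 ⇒ b b b

Two distinct leftmost derivations for the same string.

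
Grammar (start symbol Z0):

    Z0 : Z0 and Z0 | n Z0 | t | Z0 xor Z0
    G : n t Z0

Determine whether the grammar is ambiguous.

Witness: n t and t

Derivation 1: Z0 ⇒ Z0 and Z0 ⇒ n Z0 and Z0 ⇒ n t and Z0 ⇒ n t and t
Derivation 2: Z0 ⇒ n Z0 ⇒ n Z0 and Z0 ⇒ n t and Z0 ⇒ n t and t

Two distinct leftmost derivations for the same string.

Ambiguous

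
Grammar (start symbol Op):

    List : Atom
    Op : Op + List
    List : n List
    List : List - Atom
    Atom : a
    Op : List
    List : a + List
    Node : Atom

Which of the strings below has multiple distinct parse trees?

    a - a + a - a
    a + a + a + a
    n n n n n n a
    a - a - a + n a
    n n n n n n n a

a + a + a + a

a - a + a - a: 1 tree
a + a + a + a: 8 trees
n n n n n n a: 1 tree
a - a - a + n a: 1 tree
n n n n n n n a: 1 tree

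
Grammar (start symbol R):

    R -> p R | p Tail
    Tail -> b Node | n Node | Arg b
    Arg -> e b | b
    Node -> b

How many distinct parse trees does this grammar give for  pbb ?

2

Parse trees for pbb:
  [R p [Tail b [Node b]]]
  [R p [Tail [Arg b] b]]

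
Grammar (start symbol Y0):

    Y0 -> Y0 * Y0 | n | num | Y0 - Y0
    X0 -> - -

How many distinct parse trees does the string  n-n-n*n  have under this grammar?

5

Parse trees for n-n-n*n:
  [Y0 [Y0 [Y0 n] - [Y0 [Y0 n] - [Y0 n]]] * [Y0 n]]
  [Y0 [Y0 [Y0 [Y0 n] - [Y0 n]] - [Y0 n]] * [Y0 n]]
  [Y0 [Y0 n] - [Y0 [Y0 [Y0 n] - [Y0 n]] * [Y0 n]]]
  [Y0 [Y0 n] - [Y0 [Y0 n] - [Y0 [Y0 n] * [Y0 n]]]]
  [Y0 [Y0 [Y0 n] - [Y0 n]] - [Y0 [Y0 n] * [Y0 n]]]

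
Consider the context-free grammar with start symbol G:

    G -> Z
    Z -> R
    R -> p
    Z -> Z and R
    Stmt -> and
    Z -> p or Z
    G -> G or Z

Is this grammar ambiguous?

Ambiguous

Witness: p or p

Derivation 1: G ⇒ Z ⇒ p or Z ⇒ p or R ⇒ p or p
Derivation 2: G ⇒ G or Z ⇒ Z or Z ⇒ R or Z ⇒ p or Z ⇒ p or R ⇒ p or p

Two distinct leftmost derivations for the same string.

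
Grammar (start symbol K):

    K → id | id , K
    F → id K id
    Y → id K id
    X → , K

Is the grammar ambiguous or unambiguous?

Only K is reachable from K; ignoring the rest: The reachable grammar is A → atom sep A | atom. Each atom is followed by either the separator (recurse) or end-of-string (stop) — no choice point.

Unambiguous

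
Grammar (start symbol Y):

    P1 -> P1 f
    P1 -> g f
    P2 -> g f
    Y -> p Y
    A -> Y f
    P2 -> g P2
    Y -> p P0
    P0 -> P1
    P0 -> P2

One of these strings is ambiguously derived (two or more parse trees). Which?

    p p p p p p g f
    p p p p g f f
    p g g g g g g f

p p p p p p g f

p p p p p p g f: 2 trees
p p p p g f f: 1 tree
p g g g g g g f: 1 tree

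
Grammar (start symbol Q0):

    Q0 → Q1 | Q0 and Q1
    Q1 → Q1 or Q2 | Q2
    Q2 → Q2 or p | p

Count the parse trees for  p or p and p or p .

Parse trees for p or p and p or p:
  [Q0 [Q0 [Q1 [Q1 [Q2 p]] or [Q2 p]]] and [Q1 [Q1 [Q2 p]] or [Q2 p]]]
  [Q0 [Q0 [Q1 [Q1 [Q2 p]] or [Q2 p]]] and [Q1 [Q2 [Q2 p] or p]]]
  [Q0 [Q0 [Q1 [Q2 [Q2 p] or p]]] and [Q1 [Q1 [Q2 p]] or [Q2 p]]]
  [Q0 [Q0 [Q1 [Q2 [Q2 p] or p]]] and [Q1 [Q2 [Q2 p] or p]]]

4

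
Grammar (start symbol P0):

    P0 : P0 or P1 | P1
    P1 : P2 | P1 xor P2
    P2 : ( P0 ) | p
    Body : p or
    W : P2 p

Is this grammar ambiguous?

Unambiguous

(Body, W are unreachable from P0, so their rules don't affect L(P0).) This is a standard precedence ladder (P0 over P1 over P2), with each level left-recursive on its own operator ('or' at P0, 'xor' at P1). That structure is LR(1), hence unambiguous.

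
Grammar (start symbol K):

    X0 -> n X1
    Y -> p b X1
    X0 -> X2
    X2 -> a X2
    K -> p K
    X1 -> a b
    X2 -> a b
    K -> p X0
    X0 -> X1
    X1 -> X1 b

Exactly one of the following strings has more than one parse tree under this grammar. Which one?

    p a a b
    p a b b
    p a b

p a b

p a a b: 1 tree
p a b b: 1 tree
p a b: 2 trees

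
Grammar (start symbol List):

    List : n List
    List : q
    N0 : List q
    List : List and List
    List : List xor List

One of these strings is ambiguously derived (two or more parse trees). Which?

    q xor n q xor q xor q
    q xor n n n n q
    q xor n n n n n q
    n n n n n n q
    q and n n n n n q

q xor n q xor q xor q

q xor n q xor q xor q: 9 trees
q xor n n n n q: 1 tree
q xor n n n n n q: 1 tree
n n n n n n q: 1 tree
q and n n n n n q: 1 tree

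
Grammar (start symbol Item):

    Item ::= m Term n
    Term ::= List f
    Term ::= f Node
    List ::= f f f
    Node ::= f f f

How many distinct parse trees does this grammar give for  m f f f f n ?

Parse trees for m f f f f n:
  [Item m [Term [List f f f] f] n]
  [Item m [Term f [Node f f f]] n]

2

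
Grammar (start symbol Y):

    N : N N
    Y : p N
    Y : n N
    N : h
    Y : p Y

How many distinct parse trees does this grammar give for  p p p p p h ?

Parse trees for p p p p p h:
  [Y p [Y p [Y p [Y p [Y p [N h]]]]]]

1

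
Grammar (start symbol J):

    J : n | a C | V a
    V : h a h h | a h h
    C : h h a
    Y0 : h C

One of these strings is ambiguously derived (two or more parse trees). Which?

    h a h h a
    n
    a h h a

h a h h a: 1 tree
n: 1 tree
a h h a: 2 trees

a h h a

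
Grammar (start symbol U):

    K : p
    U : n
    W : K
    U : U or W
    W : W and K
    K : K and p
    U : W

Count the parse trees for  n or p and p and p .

Parse trees for n or p and p and p:
  [U [U n] or [W [K [K [K p] and p] and p]]]
  [U [U n] or [W [W [K p]] and [K [K p] and p]]]
  [U [U n] or [W [W [K [K p] and p]] and [K p]]]
  [U [U n] or [W [W [W [K p]] and [K p]] and [K p]]]

4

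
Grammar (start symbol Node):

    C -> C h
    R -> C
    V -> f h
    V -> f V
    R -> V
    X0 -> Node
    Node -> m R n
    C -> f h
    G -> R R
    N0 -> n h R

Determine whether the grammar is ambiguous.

Witness: m f h n

Derivation 1: Node ⇒ m R n ⇒ m C n ⇒ m f h n
Derivation 2: Node ⇒ m R n ⇒ m V n ⇒ m f h n

Two distinct leftmost derivations for the same string.

Ambiguous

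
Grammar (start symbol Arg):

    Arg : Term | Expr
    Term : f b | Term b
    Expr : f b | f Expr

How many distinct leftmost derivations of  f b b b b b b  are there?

1

Parse trees for f b b b b b b:
  [Arg [Term [Term [Term [Term [Term [Term f b] b] b] b] b] b]]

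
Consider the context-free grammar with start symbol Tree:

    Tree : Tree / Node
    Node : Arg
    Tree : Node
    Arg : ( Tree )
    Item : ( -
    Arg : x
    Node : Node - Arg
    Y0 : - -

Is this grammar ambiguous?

(Y0, Item are unreachable from Tree, so their rules don't affect L(Tree).) Tree → Tree / Node | Node  ;  Node → Node - Arg | Arg  — a left-associative chain with Arg at the bottom. Each string factors uniquely by precedence.

Unambiguous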